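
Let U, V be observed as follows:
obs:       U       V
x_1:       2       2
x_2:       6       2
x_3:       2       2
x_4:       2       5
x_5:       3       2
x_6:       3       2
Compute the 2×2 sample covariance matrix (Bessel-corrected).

Step 1 — column means:
  mean(U) = (2 + 6 + 2 + 2 + 3 + 3) / 6 = 18/6 = 3
  mean(V) = (2 + 2 + 2 + 5 + 2 + 2) / 6 = 15/6 = 2.5

Step 2 — sample covariance S[i,j] = (1/(n-1)) · Σ_k (x_{k,i} - mean_i) · (x_{k,j} - mean_j), with n-1 = 5.
  S[U,U] = ((-1)·(-1) + (3)·(3) + (-1)·(-1) + (-1)·(-1) + (0)·(0) + (0)·(0)) / 5 = 12/5 = 2.4
  S[U,V] = ((-1)·(-0.5) + (3)·(-0.5) + (-1)·(-0.5) + (-1)·(2.5) + (0)·(-0.5) + (0)·(-0.5)) / 5 = -3/5 = -0.6
  S[V,V] = ((-0.5)·(-0.5) + (-0.5)·(-0.5) + (-0.5)·(-0.5) + (2.5)·(2.5) + (-0.5)·(-0.5) + (-0.5)·(-0.5)) / 5 = 7.5/5 = 1.5

S is symmetric (S[j,i] = S[i,j]). Assembling:

S = [[2.4, -0.6],
 [-0.6, 1.5]]


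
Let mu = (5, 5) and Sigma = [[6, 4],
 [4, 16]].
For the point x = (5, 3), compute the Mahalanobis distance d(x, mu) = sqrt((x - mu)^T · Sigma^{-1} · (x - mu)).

Step 1 — centre the observation: (x - mu) = (0, -2).

Step 2 — invert Sigma. det(Sigma) = 6·16 - (4)² = 80.
  Sigma^{-1} = (1/det) · [[d, -b], [-b, a]] = [[0.2, -0.05],
 [-0.05, 0.075]].

Step 3 — form the quadratic (x - mu)^T · Sigma^{-1} · (x - mu):
  Sigma^{-1} · (x - mu) = (0.1, -0.15).
  (x - mu)^T · [Sigma^{-1} · (x - mu)] = (0)·(0.1) + (-2)·(-0.15) = 0.3.

Step 4 — take square root: d = √(0.3) ≈ 0.5477.

d(x, mu) = √(0.3) ≈ 0.5477


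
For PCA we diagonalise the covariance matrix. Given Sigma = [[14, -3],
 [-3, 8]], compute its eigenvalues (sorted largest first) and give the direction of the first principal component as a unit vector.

Step 1 — characteristic polynomial of 2×2 Sigma:
  det(Sigma - λI) = λ² - trace · λ + det = 0.
  trace = 14 + 8 = 22, det = 14·8 - (-3)² = 103.
Step 2 — discriminant:
  Δ = trace² - 4·det = 484 - 412 = 72.
Step 3 — eigenvalues:
  λ = (trace ± √Δ)/2 = (22 ± 8.4853)/2,
  λ_1 = 15.2426,  λ_2 = 6.7574.

Step 4 — unit eigenvector for λ_1: solve (Sigma - λ_1 I)v = 0. First row:
  (14 - 15.2426)·v_x + (-3)·v_y = 0, i.e. (-1.2426)·v_x + (-3)·v_y = 0,
  so v ∝ (b, λ_1 - a) = (-3, 1.2426); multiply by -1 so the first entry is positive: u = (3, -1.2426).
  ||u|| = √((3)² + (-1.2426)²) = √(10.5442) ≈ 3.2472,
  v_1 = u/||u|| ≈ (0.9239, -0.3827) (||v_1|| = 1).

λ_1 = 15.2426,  λ_2 = 6.7574;  v_1 ≈ (0.9239, -0.3827)


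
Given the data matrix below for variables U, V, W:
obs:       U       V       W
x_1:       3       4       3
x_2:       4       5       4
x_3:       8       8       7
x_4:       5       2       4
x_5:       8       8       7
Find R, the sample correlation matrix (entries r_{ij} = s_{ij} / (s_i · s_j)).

Step 1 — column means:
  mean(U) = (3 + 4 + 8 + 5 + 8) / 5 = 28/5 = 5.6
  mean(V) = (4 + 5 + 8 + 2 + 8) / 5 = 27/5 = 5.4
  mean(W) = (3 + 4 + 7 + 4 + 7) / 5 = 25/5 = 5

Step 2 — sample variances and covariances s[i,j] = (1/(n-1)) · Σ_k (x_{k,i} - mean_i) · (x_{k,j} - mean_j), with n-1 = 4:
  s[U,U] = ((-2.6)·(-2.6) + (-1.6)·(-1.6) + (2.4)·(2.4) + (-0.6)·(-0.6) + (2.4)·(2.4)) / 4 = 21.2/4 = 5.3
  s[U,V] = ((-2.6)·(-1.4) + (-1.6)·(-0.4) + (2.4)·(2.6) + (-0.6)·(-3.4) + (2.4)·(2.6)) / 4 = 18.8/4 = 4.7
  s[U,W] = ((-2.6)·(-2) + (-1.6)·(-1) + (2.4)·(2) + (-0.6)·(-1) + (2.4)·(2)) / 4 = 17/4 = 4.25
  s[V,V] = ((-1.4)·(-1.4) + (-0.4)·(-0.4) + (2.6)·(2.6) + (-3.4)·(-3.4) + (2.6)·(2.6)) / 4 = 27.2/4 = 6.8
  s[V,W] = ((-1.4)·(-2) + (-0.4)·(-1) + (2.6)·(2) + (-3.4)·(-1) + (2.6)·(2)) / 4 = 17/4 = 4.25
  s[W,W] = ((-2)·(-2) + (-1)·(-1) + (2)·(2) + (-1)·(-1) + (2)·(2)) / 4 = 14/4 = 3.5
  Sample standard deviations s_i = √(s[i,i]):
  s(U) = √(5.3) = 2.3022
  s(V) = √(6.8) = 2.6077
  s(W) = √(3.5) = 1.8708

Step 3 — r_{ij} = s_{ij} / (s_i · s_j):
  r[U,U] = 1 (diagonal).
  r[U,V] = 4.7 / (2.3022 · 2.6077) = 4.7 / 6.0033 = 0.7829
  r[U,W] = 4.25 / (2.3022 · 1.8708) = 4.25 / 4.307 = 0.9868
  r[V,V] = 1 (diagonal).
  r[V,W] = 4.25 / (2.6077 · 1.8708) = 4.25 / 4.8785 = 0.8712
  r[W,W] = 1 (diagonal).

R is symmetric with unit diagonal. Assembling:

R = [[1, 0.7829, 0.9868],
 [0.7829, 1, 0.8712],
 [0.9868, 0.8712, 1]]


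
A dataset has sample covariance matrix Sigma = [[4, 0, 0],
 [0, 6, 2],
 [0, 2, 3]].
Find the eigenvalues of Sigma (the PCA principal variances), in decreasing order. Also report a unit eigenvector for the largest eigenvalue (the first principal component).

Step 1 — characteristic polynomial p(λ) = det(λI - Sigma) = λ³ - tr·λ² + c_1·λ - det, where tr = trace, c_1 = sum of the principal 2×2 minors, det = det(Sigma):
  tr = 4 + 6 + 3 = 13,
  c_1 = (4·6 - (0)²) + (4·3 - (0)²) + (6·3 - (2)²) = 24 + 12 + 14 = 50,
  det = 4·(6·3 - (2)²) - (0)·((0)·3 - (2)·(0)) + (0)·((0)·(2) - 6·(0)) = 4·(14) - (0)·(0) + (0)·(0) = 56.
  So p(λ) = λ³ - 13λ² + 50λ - 56.
Step 2 — look for an integer root (rational root theorem: any rational root is an integer divisor of 56). Testing λ = 2:
  p(2) = 8 - 52 + 100 - 56 = 0  ✓
  Dividing out (λ - 2): p(λ) = (λ - 2)(λ² - 11λ + 28).
Step 3 — remaining eigenvalues from the quadratic λ² - 11λ + 28 = 0:
  Δ = 11² - 4·28 = 121 - 112 = 9,  λ = (11 ± √9)/2 = (11 ± 3)/2 = 7 or 4.
  Sorted: λ_1 = 7,  λ_2 = 4,  λ_3 = 2  (check: sum = 13 = tr ✓).

Step 4 — unit eigenvector for λ_1 = 7: v spans the null space of (Sigma - λ_1 I), whose rows are
  r_1 = (-3, 0, 0),  r_2 = (0, -1, 2),  r_3 = (0, 2, -4).
  v is orthogonal to every row, so take v ∝ r_1 × r_2 = ((0)·(2) - (0)·(-1), (0)·(0) - (-3)·(2), (-3)·(-1) - (0)·(0)) = (0, 6, 3).
  Rescale (divide by 3): u = (0, 2, 1).
  ||u|| = √((0)² + (2)² + (1)²) = √(5) ≈ 2.2361,  v_1 = u/||u|| ≈ (0, 0.8944, 0.4472) (||v_1|| = 1).

λ_1 = 7,  λ_2 = 4,  λ_3 = 2;  v_1 ≈ (0, 0.8944, 0.4472)


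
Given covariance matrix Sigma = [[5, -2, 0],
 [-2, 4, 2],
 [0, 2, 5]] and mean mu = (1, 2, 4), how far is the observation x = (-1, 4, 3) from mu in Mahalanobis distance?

Step 1 — centre the observation: (x - mu) = (-2, 2, -1).

Step 2 — invert Sigma (cofactor / det for 3×3, or solve directly):
  Sigma^{-1} = [[0.2667, 0.1667, -0.0667],
 [0.1667, 0.4167, -0.1667],
 [-0.0667, -0.1667, 0.2667]].

Step 3 — form the quadratic (x - mu)^T · Sigma^{-1} · (x - mu):
  Sigma^{-1} · (x - mu) = (-0.1333, 0.6667, -0.4667).
  (x - mu)^T · [Sigma^{-1} · (x - mu)] = (-2)·(-0.1333) + (2)·(0.6667) + (-1)·(-0.4667) = 2.0667.

Step 4 — take square root: d = √(2.0667) ≈ 1.4376.

d(x, mu) = √(2.0667) ≈ 1.4376


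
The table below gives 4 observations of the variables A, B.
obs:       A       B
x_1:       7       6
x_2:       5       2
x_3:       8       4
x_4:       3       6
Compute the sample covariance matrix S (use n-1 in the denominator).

Step 1 — column means:
  mean(A) = (7 + 5 + 8 + 3) / 4 = 23/4 = 5.75
  mean(B) = (6 + 2 + 4 + 6) / 4 = 18/4 = 4.5

Step 2 — sample covariance S[i,j] = (1/(n-1)) · Σ_k (x_{k,i} - mean_i) · (x_{k,j} - mean_j), with n-1 = 3.
  S[A,A] = ((1.25)·(1.25) + (-0.75)·(-0.75) + (2.25)·(2.25) + (-2.75)·(-2.75)) / 3 = 14.75/3 = 4.9167
  S[A,B] = ((1.25)·(1.5) + (-0.75)·(-2.5) + (2.25)·(-0.5) + (-2.75)·(1.5)) / 3 = -1.5/3 = -0.5
  S[B,B] = ((1.5)·(1.5) + (-2.5)·(-2.5) + (-0.5)·(-0.5) + (1.5)·(1.5)) / 3 = 11/3 = 3.6667

S is symmetric (S[j,i] = S[i,j]). Assembling:

S = [[4.9167, -0.5],
 [-0.5, 3.6667]]


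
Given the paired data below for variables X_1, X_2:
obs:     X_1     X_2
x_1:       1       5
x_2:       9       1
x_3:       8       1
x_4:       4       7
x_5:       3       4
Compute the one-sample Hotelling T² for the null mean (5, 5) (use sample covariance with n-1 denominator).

Step 1 — sample mean vector:
  mean(X_1) = (1 + 9 + 8 + 4 + 3) / 5 = 25/5 = 5
  mean(X_2) = (5 + 1 + 1 + 7 + 4) / 5 = 18/5 = 3.6
  x̄ = (5, 3.6),  deviation x̄ - mu_0 = (5, 3.6) - (5, 5) = (0, -1.4).

Step 2 — sample covariance matrix, S[i,j] = (1/(n-1)) · Σ_k (x_{k,i} - mean_i) · (x_{k,j} - mean_j), divisor n-1 = 4:
  S[X_1,X_1] = ((-4)·(-4) + (4)·(4) + (3)·(3) + (-1)·(-1) + (-2)·(-2)) / 4 = 46/4 = 11.5
  S[X_1,X_2] = ((-4)·(1.4) + (4)·(-2.6) + (3)·(-2.6) + (-1)·(3.4) + (-2)·(0.4)) / 4 = -28/4 = -7
  S[X_2,X_2] = ((1.4)·(1.4) + (-2.6)·(-2.6) + (-2.6)·(-2.6) + (3.4)·(3.4) + (0.4)·(0.4)) / 4 = 27.2/4 = 6.8
  S = [[11.5, -7],
 [-7, 6.8]].

Step 3 — invert S. det(S) = 11.5·6.8 - (-7)² = 29.2.
  S^{-1} = (1/det) · [[d, -b], [-b, a]] = [[0.2329, 0.2397],
 [0.2397, 0.3938]].

Step 4 — quadratic form (x̄ - mu_0)^T · S^{-1} · (x̄ - mu_0):
  S^{-1} · (x̄ - mu_0) = (-0.3356, -0.5514),
  (x̄ - mu_0)^T · [...] = (0)·(-0.3356) + (-1.4)·(-0.5514) = 0.7719.

Step 5 — scale by n: T² = 5 · 0.7719 = 3.8596.

T² ≈ 3.8596


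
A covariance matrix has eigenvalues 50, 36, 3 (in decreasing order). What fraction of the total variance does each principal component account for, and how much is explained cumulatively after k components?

Step 1 — total variance = trace(Sigma) = Σ λ_i = 50 + 36 + 3 = 89.

Step 2 — fraction explained by component i = λ_i / Σ λ:
  PC1: 50/89 = 0.5618
  PC2: 36/89 = 0.4045
  PC3: 3/89 = 0.0337

Step 3 — cumulative fraction after k components = (λ_1 + ... + λ_k) / Σ λ:
  k = 1: 50/89 = 0.5618
  k = 2: (50 + 36)/89 = 86/89 = 0.9663
  k = 3: (50 + 36 + 3)/89 = 89/89 = 1

Summary (fraction, with percent):

explained: PC1 0.5618 (56.18%), PC2 0.4045 (40.45%), PC3 0.0337 (3.37%);  cumulative: 0.5618, 0.9663, 1


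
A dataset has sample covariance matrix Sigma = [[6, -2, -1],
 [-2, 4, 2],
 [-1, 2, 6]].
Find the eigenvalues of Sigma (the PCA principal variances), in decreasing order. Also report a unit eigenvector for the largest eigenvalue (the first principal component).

Step 1 — characteristic polynomial p(λ) = det(λI - Sigma) = λ³ - tr·λ² + c_1·λ - det, where tr = trace, c_1 = sum of the principal 2×2 minors, det = det(Sigma):
  tr = 6 + 4 + 6 = 16,
  c_1 = (6·4 - (-2)²) + (6·6 - (-1)²) + (4·6 - (2)²) = 20 + 35 + 20 = 75,
  det = 6·(4·6 - (2)²) - (-2)·((-2)·6 - (2)·(-1)) + (-1)·((-2)·(2) - 4·(-1)) = 6·(20) - (-2)·(-10) + (-1)·(0) = 100.
  So p(λ) = λ³ - 16λ² + 75λ - 100.
Step 2 — look for an integer root (rational root theorem: any rational root is an integer divisor of 100). Testing λ = 5:
  p(5) = 125 - 400 + 375 - 100 = 0  ✓
  Dividing out (λ - 5): p(λ) = (λ - 5)(λ² - 11λ + 20).
Step 3 — remaining eigenvalues from the quadratic λ² - 11λ + 20 = 0:
  Δ = 11² - 4·20 = 121 - 80 = 41,  λ = (11 ± √41)/2 = (11 ± 6.4031)/2 ≈ 8.7016 or 2.2984.
  Sorted: λ_1 = 8.7016,  λ_2 = 5,  λ_3 = 2.2984  (check: sum = 16 = tr ✓).

Step 4 — unit eigenvector for λ_1 ≈ 8.7016: v spans the null space of (Sigma - λ_1 I), whose rows are
  r_1 = (-2.7016, -2, -1),  r_2 = (-2, -4.7016, 2),  r_3 = (-1, 2, -2.7016).
  v is orthogonal to every row, so take v ∝ r_1 × r_2 = ((-2)·(2) - (-1)·(-4.7016), (-1)·(-2) - (-2.7016)·(2), (-2.7016)·(-4.7016) - (-2)·(-2)) ≈ (-8.7016, 7.4031, 8.7016).
  Rescale (multiply by -1 so the first nonzero entry is positive): u = (8.7016, -7.4031, -8.7016).
  ||u|| = √((8.7016)² + (-7.4031)² + (-8.7016)²) = √(206.2406) ≈ 14.3611,  v_1 = u/||u|| ≈ (0.6059, -0.5155, -0.6059) (||v_1|| = 1).

λ_1 = 8.7016,  λ_2 = 5,  λ_3 = 2.2984;  v_1 ≈ (0.6059, -0.5155, -0.6059)


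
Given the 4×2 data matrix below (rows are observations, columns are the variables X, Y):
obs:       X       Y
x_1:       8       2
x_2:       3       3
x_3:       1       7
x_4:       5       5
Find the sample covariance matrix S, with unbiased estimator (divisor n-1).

Step 1 — column means:
  mean(X) = (8 + 3 + 1 + 5) / 4 = 17/4 = 4.25
  mean(Y) = (2 + 3 + 7 + 5) / 4 = 17/4 = 4.25

Step 2 — sample covariance S[i,j] = (1/(n-1)) · Σ_k (x_{k,i} - mean_i) · (x_{k,j} - mean_j), with n-1 = 3.
  S[X,X] = ((3.75)·(3.75) + (-1.25)·(-1.25) + (-3.25)·(-3.25) + (0.75)·(0.75)) / 3 = 26.75/3 = 8.9167
  S[X,Y] = ((3.75)·(-2.25) + (-1.25)·(-1.25) + (-3.25)·(2.75) + (0.75)·(0.75)) / 3 = -15.25/3 = -5.0833
  S[Y,Y] = ((-2.25)·(-2.25) + (-1.25)·(-1.25) + (2.75)·(2.75) + (0.75)·(0.75)) / 3 = 14.75/3 = 4.9167

S is symmetric (S[j,i] = S[i,j]). Assembling:

S = [[8.9167, -5.0833],
 [-5.0833, 4.9167]]


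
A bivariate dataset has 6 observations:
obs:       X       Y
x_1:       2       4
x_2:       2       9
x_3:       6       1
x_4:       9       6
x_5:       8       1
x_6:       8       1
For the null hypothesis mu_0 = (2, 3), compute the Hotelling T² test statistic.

Step 1 — sample mean vector:
  mean(X) = (2 + 2 + 6 + 9 + 8 + 8) / 6 = 35/6 = 5.8333
  mean(Y) = (4 + 9 + 1 + 6 + 1 + 1) / 6 = 22/6 = 3.6667
  x̄ = (5.8333, 3.6667),  deviation x̄ - mu_0 = (5.8333, 3.6667) - (2, 3) = (3.8333, 0.6667).

Step 2 — sample covariance matrix, S[i,j] = (1/(n-1)) · Σ_k (x_{k,i} - mean_i) · (x_{k,j} - mean_j), divisor n-1 = 5:
  S[X,X] = ((-3.8333)·(-3.8333) + (-3.8333)·(-3.8333) + (0.1667)·(0.1667) + (3.1667)·(3.1667) + (2.1667)·(2.1667) + (2.1667)·(2.1667)) / 5 = 48.8333/5 = 9.7667
  S[X,Y] = ((-3.8333)·(0.3333) + (-3.8333)·(5.3333) + (0.1667)·(-2.6667) + (3.1667)·(2.3333) + (2.1667)·(-2.6667) + (2.1667)·(-2.6667)) / 5 = -26.3333/5 = -5.2667
  S[Y,Y] = ((0.3333)·(0.3333) + (5.3333)·(5.3333) + (-2.6667)·(-2.6667) + (2.3333)·(2.3333) + (-2.6667)·(-2.6667) + (-2.6667)·(-2.6667)) / 5 = 55.3333/5 = 11.0667
  S = [[9.7667, -5.2667],
 [-5.2667, 11.0667]].

Step 3 — invert S. det(S) = 9.7667·11.0667 - (-5.2667)² = 80.3467.
  S^{-1} = (1/det) · [[d, -b], [-b, a]] = [[0.1377, 0.0655],
 [0.0655, 0.1216]].

Step 4 — quadratic form (x̄ - mu_0)^T · S^{-1} · (x̄ - mu_0):
  S^{-1} · (x̄ - mu_0) = (0.5717, 0.3323),
  (x̄ - mu_0)^T · [...] = (3.8333)·(0.5717) + (0.6667)·(0.3323) = 2.413.

Step 5 — scale by n: T² = 6 · 2.413 = 14.4781.

T² ≈ 14.4781


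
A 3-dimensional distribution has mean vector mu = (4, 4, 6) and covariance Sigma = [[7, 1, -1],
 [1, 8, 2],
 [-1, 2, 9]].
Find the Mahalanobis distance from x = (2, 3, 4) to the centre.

Step 1 — centre the observation: (x - mu) = (-2, -1, -2).

Step 2 — invert Sigma (cofactor / det for 3×3, or solve directly):
  Sigma^{-1} = [[0.1495, -0.0242, 0.022],
 [-0.0242, 0.1363, -0.033],
 [0.022, -0.033, 0.1209]].

Step 3 — form the quadratic (x - mu)^T · Sigma^{-1} · (x - mu):
  Sigma^{-1} · (x - mu) = (-0.3187, -0.022, -0.2527).
  (x - mu)^T · [Sigma^{-1} · (x - mu)] = (-2)·(-0.3187) + (-1)·(-0.022) + (-2)·(-0.2527) = 1.1648.

Step 4 — take square root: d = √(1.1648) ≈ 1.0793.

d(x, mu) = √(1.1648) ≈ 1.0793


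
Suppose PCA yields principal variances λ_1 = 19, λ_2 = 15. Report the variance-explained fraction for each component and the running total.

Step 1 — total variance = trace(Sigma) = Σ λ_i = 19 + 15 = 34.

Step 2 — fraction explained by component i = λ_i / Σ λ:
  PC1: 19/34 = 0.5588
  PC2: 15/34 = 0.4412

Step 3 — cumulative fraction after k components = (λ_1 + ... + λ_k) / Σ λ:
  k = 1: 19/34 = 0.5588
  k = 2: (19 + 15)/34 = 34/34 = 1

Summary (fraction, with percent):

explained: PC1 0.5588 (55.88%), PC2 0.4412 (44.12%);  cumulative: 0.5588, 1


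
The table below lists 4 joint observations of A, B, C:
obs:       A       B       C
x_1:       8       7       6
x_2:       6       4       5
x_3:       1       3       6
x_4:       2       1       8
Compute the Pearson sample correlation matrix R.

Step 1 — column means:
  mean(A) = (8 + 6 + 1 + 2) / 4 = 17/4 = 4.25
  mean(B) = (7 + 4 + 3 + 1) / 4 = 15/4 = 3.75
  mean(C) = (6 + 5 + 6 + 8) / 4 = 25/4 = 6.25

Step 2 — sample variances and covariances s[i,j] = (1/(n-1)) · Σ_k (x_{k,i} - mean_i) · (x_{k,j} - mean_j), with n-1 = 3:
  s[A,A] = ((3.75)·(3.75) + (1.75)·(1.75) + (-3.25)·(-3.25) + (-2.25)·(-2.25)) / 3 = 32.75/3 = 10.9167
  s[A,B] = ((3.75)·(3.25) + (1.75)·(0.25) + (-3.25)·(-0.75) + (-2.25)·(-2.75)) / 3 = 21.25/3 = 7.0833
  s[A,C] = ((3.75)·(-0.25) + (1.75)·(-1.25) + (-3.25)·(-0.25) + (-2.25)·(1.75)) / 3 = -6.25/3 = -2.0833
  s[B,B] = ((3.25)·(3.25) + (0.25)·(0.25) + (-0.75)·(-0.75) + (-2.75)·(-2.75)) / 3 = 18.75/3 = 6.25
  s[B,C] = ((3.25)·(-0.25) + (0.25)·(-1.25) + (-0.75)·(-0.25) + (-2.75)·(1.75)) / 3 = -5.75/3 = -1.9167
  s[C,C] = ((-0.25)·(-0.25) + (-1.25)·(-1.25) + (-0.25)·(-0.25) + (1.75)·(1.75)) / 3 = 4.75/3 = 1.5833
  Sample standard deviations s_i = √(s[i,i]):
  s(A) = √(10.9167) = 3.304
  s(B) = √(6.25) = 2.5
  s(C) = √(1.5833) = 1.2583

Step 3 — r_{ij} = s_{ij} / (s_i · s_j):
  r[A,A] = 1 (diagonal).
  r[A,B] = 7.0833 / (3.304 · 2.5) = 7.0833 / 8.2601 = 0.8575
  r[A,C] = -2.0833 / (3.304 · 1.2583) = -2.0833 / 4.1575 = -0.5011
  r[B,B] = 1 (diagonal).
  r[B,C] = -1.9167 / (2.5 · 1.2583) = -1.9167 / 3.1458 = -0.6093
  r[C,C] = 1 (diagonal).

R is symmetric with unit diagonal. Assembling:

R = [[1, 0.8575, -0.5011],
 [0.8575, 1, -0.6093],
 [-0.5011, -0.6093, 1]]


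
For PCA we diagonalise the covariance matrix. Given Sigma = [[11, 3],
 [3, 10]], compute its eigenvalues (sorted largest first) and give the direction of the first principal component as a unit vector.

Step 1 — characteristic polynomial of 2×2 Sigma:
  det(Sigma - λI) = λ² - trace · λ + det = 0.
  trace = 11 + 10 = 21, det = 11·10 - (3)² = 101.
Step 2 — discriminant:
  Δ = trace² - 4·det = 441 - 404 = 37.
Step 3 — eigenvalues:
  λ = (trace ± √Δ)/2 = (21 ± 6.0828)/2,
  λ_1 = 13.5414,  λ_2 = 7.4586.

Step 4 — unit eigenvector for λ_1: solve (Sigma - λ_1 I)v = 0. First row:
  (11 - 13.5414)·v_x + (3)·v_y = 0, i.e. (-2.5414)·v_x + (3)·v_y = 0,
  so v ∝ (b, λ_1 - a) = (3, 2.5414) = u.
  ||u|| = √((3)² + (2.5414)²) = √(15.4586) ≈ 3.9317,
  v_1 = u/||u|| ≈ (0.763, 0.6464) (||v_1|| = 1).

λ_1 = 13.5414,  λ_2 = 7.4586;  v_1 ≈ (0.763, 0.6464)


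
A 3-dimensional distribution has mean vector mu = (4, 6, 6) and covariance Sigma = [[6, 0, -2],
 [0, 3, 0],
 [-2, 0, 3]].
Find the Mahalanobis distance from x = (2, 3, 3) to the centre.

Step 1 — centre the observation: (x - mu) = (-2, -3, -3).

Step 2 — invert Sigma (cofactor / det for 3×3, or solve directly):
  Sigma^{-1} = [[0.2143, 0, 0.1429],
 [0, 0.3333, 0],
 [0.1429, 0, 0.4286]].

Step 3 — form the quadratic (x - mu)^T · Sigma^{-1} · (x - mu):
  Sigma^{-1} · (x - mu) = (-0.8571, -1, -1.5714).
  (x - mu)^T · [Sigma^{-1} · (x - mu)] = (-2)·(-0.8571) + (-3)·(-1) + (-3)·(-1.5714) = 9.4286.

Step 4 — take square root: d = √(9.4286) ≈ 3.0706.

d(x, mu) = √(9.4286) ≈ 3.0706


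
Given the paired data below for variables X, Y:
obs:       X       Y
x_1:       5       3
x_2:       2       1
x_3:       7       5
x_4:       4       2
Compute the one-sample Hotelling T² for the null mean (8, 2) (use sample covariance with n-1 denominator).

Step 1 — sample mean vector:
  mean(X) = (5 + 2 + 7 + 4) / 4 = 18/4 = 4.5
  mean(Y) = (3 + 1 + 5 + 2) / 4 = 11/4 = 2.75
  x̄ = (4.5, 2.75),  deviation x̄ - mu_0 = (4.5, 2.75) - (8, 2) = (-3.5, 0.75).

Step 2 — sample covariance matrix, S[i,j] = (1/(n-1)) · Σ_k (x_{k,i} - mean_i) · (x_{k,j} - mean_j), divisor n-1 = 3:
  S[X,X] = ((0.5)·(0.5) + (-2.5)·(-2.5) + (2.5)·(2.5) + (-0.5)·(-0.5)) / 3 = 13/3 = 4.3333
  S[X,Y] = ((0.5)·(0.25) + (-2.5)·(-1.75) + (2.5)·(2.25) + (-0.5)·(-0.75)) / 3 = 10.5/3 = 3.5
  S[Y,Y] = ((0.25)·(0.25) + (-1.75)·(-1.75) + (2.25)·(2.25) + (-0.75)·(-0.75)) / 3 = 8.75/3 = 2.9167
  S = [[4.3333, 3.5],
 [3.5, 2.9167]].

Step 3 — invert S. det(S) = 4.3333·2.9167 - (3.5)² = 0.3889.
  S^{-1} = (1/det) · [[d, -b], [-b, a]] = [[7.5, -9],
 [-9, 11.1429]].

Step 4 — quadratic form (x̄ - mu_0)^T · S^{-1} · (x̄ - mu_0):
  S^{-1} · (x̄ - mu_0) = (-33, 39.8571),
  (x̄ - mu_0)^T · [...] = (-3.5)·(-33) + (0.75)·(39.8571) = 145.3929.

Step 5 — scale by n: T² = 4 · 145.3929 = 581.5714.

T² ≈ 581.5714


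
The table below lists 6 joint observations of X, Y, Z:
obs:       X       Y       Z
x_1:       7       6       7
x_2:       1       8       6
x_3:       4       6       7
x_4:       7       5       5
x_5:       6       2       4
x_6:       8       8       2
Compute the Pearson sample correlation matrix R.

Step 1 — column means:
  mean(X) = (7 + 1 + 4 + 7 + 6 + 8) / 6 = 33/6 = 5.5
  mean(Y) = (6 + 8 + 6 + 5 + 2 + 8) / 6 = 35/6 = 5.8333
  mean(Z) = (7 + 6 + 7 + 5 + 4 + 2) / 6 = 31/6 = 5.1667

Step 2 — sample variances and covariances s[i,j] = (1/(n-1)) · Σ_k (x_{k,i} - mean_i) · (x_{k,j} - mean_j), with n-1 = 5:
  s[X,X] = ((1.5)·(1.5) + (-4.5)·(-4.5) + (-1.5)·(-1.5) + (1.5)·(1.5) + (0.5)·(0.5) + (2.5)·(2.5)) / 5 = 33.5/5 = 6.7
  s[X,Y] = ((1.5)·(0.1667) + (-4.5)·(2.1667) + (-1.5)·(0.1667) + (1.5)·(-0.8333) + (0.5)·(-3.8333) + (2.5)·(2.1667)) / 5 = -7.5/5 = -1.5
  s[X,Z] = ((1.5)·(1.8333) + (-4.5)·(0.8333) + (-1.5)·(1.8333) + (1.5)·(-0.1667) + (0.5)·(-1.1667) + (2.5)·(-3.1667)) / 5 = -12.5/5 = -2.5
  s[Y,Y] = ((0.1667)·(0.1667) + (2.1667)·(2.1667) + (0.1667)·(0.1667) + (-0.8333)·(-0.8333) + (-3.8333)·(-3.8333) + (2.1667)·(2.1667)) / 5 = 24.8333/5 = 4.9667
  s[Y,Z] = ((0.1667)·(1.8333) + (2.1667)·(0.8333) + (0.1667)·(1.8333) + (-0.8333)·(-0.1667) + (-3.8333)·(-1.1667) + (2.1667)·(-3.1667)) / 5 = 0.1667/5 = 0.0333
  s[Z,Z] = ((1.8333)·(1.8333) + (0.8333)·(0.8333) + (1.8333)·(1.8333) + (-0.1667)·(-0.1667) + (-1.1667)·(-1.1667) + (-3.1667)·(-3.1667)) / 5 = 18.8333/5 = 3.7667
  Sample standard deviations s_i = √(s[i,i]):
  s(X) = √(6.7) = 2.5884
  s(Y) = √(4.9667) = 2.2286
  s(Z) = √(3.7667) = 1.9408

Step 3 — r_{ij} = s_{ij} / (s_i · s_j):
  r[X,X] = 1 (diagonal).
  r[X,Y] = -1.5 / (2.5884 · 2.2286) = -1.5 / 5.7686 = -0.26
  r[X,Z] = -2.5 / (2.5884 · 1.9408) = -2.5 / 5.0236 = -0.4977
  r[Y,Y] = 1 (diagonal).
  r[Y,Z] = 0.0333 / (2.2286 · 1.9408) = 0.0333 / 4.3252 = 0.0077
  r[Z,Z] = 1 (diagonal).

R is symmetric with unit diagonal. Assembling:

R = [[1, -0.26, -0.4977],
 [-0.26, 1, 0.0077],
 [-0.4977, 0.0077, 1]]


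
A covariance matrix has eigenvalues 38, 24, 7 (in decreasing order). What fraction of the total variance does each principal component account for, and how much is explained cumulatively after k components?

Step 1 — total variance = trace(Sigma) = Σ λ_i = 38 + 24 + 7 = 69.

Step 2 — fraction explained by component i = λ_i / Σ λ:
  PC1: 38/69 = 0.5507
  PC2: 24/69 = 0.3478
  PC3: 7/69 = 0.1014

Step 3 — cumulative fraction after k components = (λ_1 + ... + λ_k) / Σ λ:
  k = 1: 38/69 = 0.5507
  k = 2: (38 + 24)/69 = 62/69 = 0.8986
  k = 3: (38 + 24 + 7)/69 = 69/69 = 1

Summary (fraction, with percent):

explained: PC1 0.5507 (55.07%), PC2 0.3478 (34.78%), PC3 0.1014 (10.14%);  cumulative: 0.5507, 0.8986, 1


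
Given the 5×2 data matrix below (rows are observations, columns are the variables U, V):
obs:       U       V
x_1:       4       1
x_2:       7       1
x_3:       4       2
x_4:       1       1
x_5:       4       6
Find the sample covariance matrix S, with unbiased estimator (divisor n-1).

Step 1 — column means:
  mean(U) = (4 + 7 + 4 + 1 + 4) / 5 = 20/5 = 4
  mean(V) = (1 + 1 + 2 + 1 + 6) / 5 = 11/5 = 2.2

Step 2 — sample covariance S[i,j] = (1/(n-1)) · Σ_k (x_{k,i} - mean_i) · (x_{k,j} - mean_j), with n-1 = 4.
  S[U,U] = ((0)·(0) + (3)·(3) + (0)·(0) + (-3)·(-3) + (0)·(0)) / 4 = 18/4 = 4.5
  S[U,V] = ((0)·(-1.2) + (3)·(-1.2) + (0)·(-0.2) + (-3)·(-1.2) + (0)·(3.8)) / 4 = 0/4 = 0
  S[V,V] = ((-1.2)·(-1.2) + (-1.2)·(-1.2) + (-0.2)·(-0.2) + (-1.2)·(-1.2) + (3.8)·(3.8)) / 4 = 18.8/4 = 4.7

S is symmetric (S[j,i] = S[i,j]). Assembling:

S = [[4.5, 0],
 [0, 4.7]]


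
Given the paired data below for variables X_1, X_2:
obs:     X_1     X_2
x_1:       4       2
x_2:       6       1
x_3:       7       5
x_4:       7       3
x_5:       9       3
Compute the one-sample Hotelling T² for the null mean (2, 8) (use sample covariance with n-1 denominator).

Step 1 — sample mean vector:
  mean(X_1) = (4 + 6 + 7 + 7 + 9) / 5 = 33/5 = 6.6
  mean(X_2) = (2 + 1 + 5 + 3 + 3) / 5 = 14/5 = 2.8
  x̄ = (6.6, 2.8),  deviation x̄ - mu_0 = (6.6, 2.8) - (2, 8) = (4.6, -5.2).

Step 2 — sample covariance matrix, S[i,j] = (1/(n-1)) · Σ_k (x_{k,i} - mean_i) · (x_{k,j} - mean_j), divisor n-1 = 4:
  S[X_1,X_1] = ((-2.6)·(-2.6) + (-0.6)·(-0.6) + (0.4)·(0.4) + (0.4)·(0.4) + (2.4)·(2.4)) / 4 = 13.2/4 = 3.3
  S[X_1,X_2] = ((-2.6)·(-0.8) + (-0.6)·(-1.8) + (0.4)·(2.2) + (0.4)·(0.2) + (2.4)·(0.2)) / 4 = 4.6/4 = 1.15
  S[X_2,X_2] = ((-0.8)·(-0.8) + (-1.8)·(-1.8) + (2.2)·(2.2) + (0.2)·(0.2) + (0.2)·(0.2)) / 4 = 8.8/4 = 2.2
  S = [[3.3, 1.15],
 [1.15, 2.2]].

Step 3 — invert S. det(S) = 3.3·2.2 - (1.15)² = 5.9375.
  S^{-1} = (1/det) · [[d, -b], [-b, a]] = [[0.3705, -0.1937],
 [-0.1937, 0.5558]].

Step 4 — quadratic form (x̄ - mu_0)^T · S^{-1} · (x̄ - mu_0):
  S^{-1} · (x̄ - mu_0) = (2.7116, -3.7811),
  (x̄ - mu_0)^T · [...] = (4.6)·(2.7116) + (-5.2)·(-3.7811) = 32.1347.

Step 5 — scale by n: T² = 5 · 32.1347 = 160.6737.

T² ≈ 160.6737


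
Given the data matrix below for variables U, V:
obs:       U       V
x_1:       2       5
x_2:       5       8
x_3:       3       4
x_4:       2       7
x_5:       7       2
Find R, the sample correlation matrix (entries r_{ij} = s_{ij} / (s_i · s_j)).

Step 1 — column means:
  mean(U) = (2 + 5 + 3 + 2 + 7) / 5 = 19/5 = 3.8
  mean(V) = (5 + 8 + 4 + 7 + 2) / 5 = 26/5 = 5.2

Step 2 — sample variances and covariances s[i,j] = (1/(n-1)) · Σ_k (x_{k,i} - mean_i) · (x_{k,j} - mean_j), with n-1 = 4:
  s[U,U] = ((-1.8)·(-1.8) + (1.2)·(1.2) + (-0.8)·(-0.8) + (-1.8)·(-1.8) + (3.2)·(3.2)) / 4 = 18.8/4 = 4.7
  s[U,V] = ((-1.8)·(-0.2) + (1.2)·(2.8) + (-0.8)·(-1.2) + (-1.8)·(1.8) + (3.2)·(-3.2)) / 4 = -8.8/4 = -2.2
  s[V,V] = ((-0.2)·(-0.2) + (2.8)·(2.8) + (-1.2)·(-1.2) + (1.8)·(1.8) + (-3.2)·(-3.2)) / 4 = 22.8/4 = 5.7
  Sample standard deviations s_i = √(s[i,i]):
  s(U) = √(4.7) = 2.1679
  s(V) = √(5.7) = 2.3875

Step 3 — r_{ij} = s_{ij} / (s_i · s_j):
  r[U,U] = 1 (diagonal).
  r[U,V] = -2.2 / (2.1679 · 2.3875) = -2.2 / 5.1759 = -0.425
  r[V,V] = 1 (diagonal).

R is symmetric with unit diagonal. Assembling:

R = [[1, -0.425],
 [-0.425, 1]]


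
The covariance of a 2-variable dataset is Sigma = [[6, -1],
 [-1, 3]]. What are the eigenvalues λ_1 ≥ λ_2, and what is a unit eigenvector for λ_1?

Step 1 — characteristic polynomial of 2×2 Sigma:
  det(Sigma - λI) = λ² - trace · λ + det = 0.
  trace = 6 + 3 = 9, det = 6·3 - (-1)² = 17.
Step 2 — discriminant:
  Δ = trace² - 4·det = 81 - 68 = 13.
Step 3 — eigenvalues:
  λ = (trace ± √Δ)/2 = (9 ± 3.6056)/2,
  λ_1 = 6.3028,  λ_2 = 2.6972.

Step 4 — unit eigenvector for λ_1: solve (Sigma - λ_1 I)v = 0. First row:
  (6 - 6.3028)·v_x + (-1)·v_y = 0, i.e. (-0.3028)·v_x + (-1)·v_y = 0,
  so v ∝ (b, λ_1 - a) = (-1, 0.3028); multiply by -1 so the first entry is positive: u = (1, -0.3028).
  ||u|| = √((1)² + (-0.3028)²) = √(1.0917) ≈ 1.0448,
  v_1 = u/||u|| ≈ (0.9571, -0.2898) (||v_1|| = 1).

λ_1 = 6.3028,  λ_2 = 2.6972;  v_1 ≈ (0.9571, -0.2898)


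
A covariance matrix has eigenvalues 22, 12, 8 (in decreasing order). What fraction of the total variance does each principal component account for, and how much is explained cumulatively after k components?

Step 1 — total variance = trace(Sigma) = Σ λ_i = 22 + 12 + 8 = 42.

Step 2 — fraction explained by component i = λ_i / Σ λ:
  PC1: 22/42 = 0.5238
  PC2: 12/42 = 0.2857
  PC3: 8/42 = 0.1905

Step 3 — cumulative fraction after k components = (λ_1 + ... + λ_k) / Σ λ:
  k = 1: 22/42 = 0.5238
  k = 2: (22 + 12)/42 = 34/42 = 0.8095
  k = 3: (22 + 12 + 8)/42 = 42/42 = 1

Summary (fraction, with percent):

explained: PC1 0.5238 (52.38%), PC2 0.2857 (28.57%), PC3 0.1905 (19.05%);  cumulative: 0.5238, 0.8095, 1


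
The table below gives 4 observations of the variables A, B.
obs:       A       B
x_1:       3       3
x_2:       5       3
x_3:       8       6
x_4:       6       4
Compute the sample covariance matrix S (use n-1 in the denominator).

Step 1 — column means:
  mean(A) = (3 + 5 + 8 + 6) / 4 = 22/4 = 5.5
  mean(B) = (3 + 3 + 6 + 4) / 4 = 16/4 = 4

Step 2 — sample covariance S[i,j] = (1/(n-1)) · Σ_k (x_{k,i} - mean_i) · (x_{k,j} - mean_j), with n-1 = 3.
  S[A,A] = ((-2.5)·(-2.5) + (-0.5)·(-0.5) + (2.5)·(2.5) + (0.5)·(0.5)) / 3 = 13/3 = 4.3333
  S[A,B] = ((-2.5)·(-1) + (-0.5)·(-1) + (2.5)·(2) + (0.5)·(0)) / 3 = 8/3 = 2.6667
  S[B,B] = ((-1)·(-1) + (-1)·(-1) + (2)·(2) + (0)·(0)) / 3 = 6/3 = 2

S is symmetric (S[j,i] = S[i,j]). Assembling:

S = [[4.3333, 2.6667],
 [2.6667, 2]]


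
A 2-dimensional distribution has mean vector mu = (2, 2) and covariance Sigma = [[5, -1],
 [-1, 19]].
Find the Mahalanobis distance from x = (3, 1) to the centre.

Step 1 — centre the observation: (x - mu) = (1, -1).

Step 2 — invert Sigma. det(Sigma) = 5·19 - (-1)² = 94.
  Sigma^{-1} = (1/det) · [[d, -b], [-b, a]] = [[0.2021, 0.0106],
 [0.0106, 0.0532]].

Step 3 — form the quadratic (x - mu)^T · Sigma^{-1} · (x - mu):
  Sigma^{-1} · (x - mu) = (0.1915, -0.0426).
  (x - mu)^T · [Sigma^{-1} · (x - mu)] = (1)·(0.1915) + (-1)·(-0.0426) = 0.234.

Step 4 — take square root: d = √(0.234) ≈ 0.4838.

d(x, mu) = √(0.234) ≈ 0.4838


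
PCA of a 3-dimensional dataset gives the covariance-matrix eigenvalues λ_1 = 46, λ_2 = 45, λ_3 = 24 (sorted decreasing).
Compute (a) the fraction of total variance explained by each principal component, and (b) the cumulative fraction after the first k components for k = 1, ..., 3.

Step 1 — total variance = trace(Sigma) = Σ λ_i = 46 + 45 + 24 = 115.

Step 2 — fraction explained by component i = λ_i / Σ λ:
  PC1: 46/115 = 0.4
  PC2: 45/115 = 0.3913
  PC3: 24/115 = 0.2087

Step 3 — cumulative fraction after k components = (λ_1 + ... + λ_k) / Σ λ:
  k = 1: 46/115 = 0.4
  k = 2: (46 + 45)/115 = 91/115 = 0.7913
  k = 3: (46 + 45 + 24)/115 = 115/115 = 1

Summary (fraction, with percent):

explained: PC1 0.4 (40%), PC2 0.3913 (39.13%), PC3 0.2087 (20.87%);  cumulative: 0.4, 0.7913, 1


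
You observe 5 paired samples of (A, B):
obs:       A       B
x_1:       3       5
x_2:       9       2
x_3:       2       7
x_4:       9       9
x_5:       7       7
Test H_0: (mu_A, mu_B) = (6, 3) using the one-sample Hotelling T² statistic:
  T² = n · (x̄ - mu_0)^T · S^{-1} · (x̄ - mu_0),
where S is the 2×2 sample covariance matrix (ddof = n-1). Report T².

Step 1 — sample mean vector:
  mean(A) = (3 + 9 + 2 + 9 + 7) / 5 = 30/5 = 6
  mean(B) = (5 + 2 + 7 + 9 + 7) / 5 = 30/5 = 6
  x̄ = (6, 6),  deviation x̄ - mu_0 = (6, 6) - (6, 3) = (0, 3).

Step 2 — sample covariance matrix, S[i,j] = (1/(n-1)) · Σ_k (x_{k,i} - mean_i) · (x_{k,j} - mean_j), divisor n-1 = 4:
  S[A,A] = ((-3)·(-3) + (3)·(3) + (-4)·(-4) + (3)·(3) + (1)·(1)) / 4 = 44/4 = 11
  S[A,B] = ((-3)·(-1) + (3)·(-4) + (-4)·(1) + (3)·(3) + (1)·(1)) / 4 = -3/4 = -0.75
  S[B,B] = ((-1)·(-1) + (-4)·(-4) + (1)·(1) + (3)·(3) + (1)·(1)) / 4 = 28/4 = 7
  S = [[11, -0.75],
 [-0.75, 7]].

Step 3 — invert S. det(S) = 11·7 - (-0.75)² = 76.4375.
  S^{-1} = (1/det) · [[d, -b], [-b, a]] = [[0.0916, 0.0098],
 [0.0098, 0.1439]].

Step 4 — quadratic form (x̄ - mu_0)^T · S^{-1} · (x̄ - mu_0):
  S^{-1} · (x̄ - mu_0) = (0.0294, 0.4317),
  (x̄ - mu_0)^T · [...] = (0)·(0.0294) + (3)·(0.4317) = 1.2952.

Step 5 — scale by n: T² = 5 · 1.2952 = 6.4759.

T² ≈ 6.4759


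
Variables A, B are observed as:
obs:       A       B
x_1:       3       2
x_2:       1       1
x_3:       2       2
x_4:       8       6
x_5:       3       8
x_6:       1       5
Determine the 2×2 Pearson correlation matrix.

Step 1 — column means:
  mean(A) = (3 + 1 + 2 + 8 + 3 + 1) / 6 = 18/6 = 3
  mean(B) = (2 + 1 + 2 + 6 + 8 + 5) / 6 = 24/6 = 4

Step 2 — sample variances and covariances s[i,j] = (1/(n-1)) · Σ_k (x_{k,i} - mean_i) · (x_{k,j} - mean_j), with n-1 = 5:
  s[A,A] = ((0)·(0) + (-2)·(-2) + (-1)·(-1) + (5)·(5) + (0)·(0) + (-2)·(-2)) / 5 = 34/5 = 6.8
  s[A,B] = ((0)·(-2) + (-2)·(-3) + (-1)·(-2) + (5)·(2) + (0)·(4) + (-2)·(1)) / 5 = 16/5 = 3.2
  s[B,B] = ((-2)·(-2) + (-3)·(-3) + (-2)·(-2) + (2)·(2) + (4)·(4) + (1)·(1)) / 5 = 38/5 = 7.6
  Sample standard deviations s_i = √(s[i,i]):
  s(A) = √(6.8) = 2.6077
  s(B) = √(7.6) = 2.7568

Step 3 — r_{ij} = s_{ij} / (s_i · s_j):
  r[A,A] = 1 (diagonal).
  r[A,B] = 3.2 / (2.6077 · 2.7568) = 3.2 / 7.1889 = 0.4451
  r[B,B] = 1 (diagonal).

R is symmetric with unit diagonal. Assembling:

R = [[1, 0.4451],
 [0.4451, 1]]


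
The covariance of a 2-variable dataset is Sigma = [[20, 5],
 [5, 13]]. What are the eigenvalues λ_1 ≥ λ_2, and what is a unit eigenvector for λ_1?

Step 1 — characteristic polynomial of 2×2 Sigma:
  det(Sigma - λI) = λ² - trace · λ + det = 0.
  trace = 20 + 13 = 33, det = 20·13 - (5)² = 235.
Step 2 — discriminant:
  Δ = trace² - 4·det = 1089 - 940 = 149.
Step 3 — eigenvalues:
  λ = (trace ± √Δ)/2 = (33 ± 12.2066)/2,
  λ_1 = 22.6033,  λ_2 = 10.3967.

Step 4 — unit eigenvector for λ_1: solve (Sigma - λ_1 I)v = 0. First row:
  (20 - 22.6033)·v_x + (5)·v_y = 0, i.e. (-2.6033)·v_x + (5)·v_y = 0,
  so v ∝ (b, λ_1 - a) = (5, 2.6033) = u.
  ||u|| = √((5)² + (2.6033)²) = √(31.7771) ≈ 5.6371,
  v_1 = u/||u|| ≈ (0.887, 0.4618) (||v_1|| = 1).

λ_1 = 22.6033,  λ_2 = 10.3967;  v_1 ≈ (0.887, 0.4618)


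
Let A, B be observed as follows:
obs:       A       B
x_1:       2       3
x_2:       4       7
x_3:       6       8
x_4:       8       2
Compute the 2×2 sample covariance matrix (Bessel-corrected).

Step 1 — column means:
  mean(A) = (2 + 4 + 6 + 8) / 4 = 20/4 = 5
  mean(B) = (3 + 7 + 8 + 2) / 4 = 20/4 = 5

Step 2 — sample covariance S[i,j] = (1/(n-1)) · Σ_k (x_{k,i} - mean_i) · (x_{k,j} - mean_j), with n-1 = 3.
  S[A,A] = ((-3)·(-3) + (-1)·(-1) + (1)·(1) + (3)·(3)) / 3 = 20/3 = 6.6667
  S[A,B] = ((-3)·(-2) + (-1)·(2) + (1)·(3) + (3)·(-3)) / 3 = -2/3 = -0.6667
  S[B,B] = ((-2)·(-2) + (2)·(2) + (3)·(3) + (-3)·(-3)) / 3 = 26/3 = 8.6667

S is symmetric (S[j,i] = S[i,j]). Assembling:

S = [[6.6667, -0.6667],
 [-0.6667, 8.6667]]


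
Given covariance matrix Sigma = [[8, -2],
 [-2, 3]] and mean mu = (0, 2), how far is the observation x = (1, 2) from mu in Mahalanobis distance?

Step 1 — centre the observation: (x - mu) = (1, 0).

Step 2 — invert Sigma. det(Sigma) = 8·3 - (-2)² = 20.
  Sigma^{-1} = (1/det) · [[d, -b], [-b, a]] = [[0.15, 0.1],
 [0.1, 0.4]].

Step 3 — form the quadratic (x - mu)^T · Sigma^{-1} · (x - mu):
  Sigma^{-1} · (x - mu) = (0.15, 0.1).
  (x - mu)^T · [Sigma^{-1} · (x - mu)] = (1)·(0.15) + (0)·(0.1) = 0.15.

Step 4 — take square root: d = √(0.15) ≈ 0.3873.

d(x, mu) = √(0.15) ≈ 0.3873


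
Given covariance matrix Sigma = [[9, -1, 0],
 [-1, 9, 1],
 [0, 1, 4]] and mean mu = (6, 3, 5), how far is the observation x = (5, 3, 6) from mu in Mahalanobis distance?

Step 1 — centre the observation: (x - mu) = (-1, 0, 1).

Step 2 — invert Sigma (cofactor / det for 3×3, or solve directly):
  Sigma^{-1} = [[0.1125, 0.0129, -0.0032],
 [0.0129, 0.1158, -0.0289],
 [-0.0032, -0.0289, 0.2572]].

Step 3 — form the quadratic (x - mu)^T · Sigma^{-1} · (x - mu):
  Sigma^{-1} · (x - mu) = (-0.1158, -0.0418, 0.2605).
  (x - mu)^T · [Sigma^{-1} · (x - mu)] = (-1)·(-0.1158) + (0)·(-0.0418) + (1)·(0.2605) = 0.3762.

Step 4 — take square root: d = √(0.3762) ≈ 0.6134.

d(x, mu) = √(0.3762) ≈ 0.6134


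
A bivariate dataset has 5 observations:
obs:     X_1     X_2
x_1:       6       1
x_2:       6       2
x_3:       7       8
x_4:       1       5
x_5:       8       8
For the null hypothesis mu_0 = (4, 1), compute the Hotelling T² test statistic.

Step 1 — sample mean vector:
  mean(X_1) = (6 + 6 + 7 + 1 + 8) / 5 = 28/5 = 5.6
  mean(X_2) = (1 + 2 + 8 + 5 + 8) / 5 = 24/5 = 4.8
  x̄ = (5.6, 4.8),  deviation x̄ - mu_0 = (5.6, 4.8) - (4, 1) = (1.6, 3.8).

Step 2 — sample covariance matrix, S[i,j] = (1/(n-1)) · Σ_k (x_{k,i} - mean_i) · (x_{k,j} - mean_j), divisor n-1 = 4:
  S[X_1,X_1] = ((0.4)·(0.4) + (0.4)·(0.4) + (1.4)·(1.4) + (-4.6)·(-4.6) + (2.4)·(2.4)) / 4 = 29.2/4 = 7.3
  S[X_1,X_2] = ((0.4)·(-3.8) + (0.4)·(-2.8) + (1.4)·(3.2) + (-4.6)·(0.2) + (2.4)·(3.2)) / 4 = 8.6/4 = 2.15
  S[X_2,X_2] = ((-3.8)·(-3.8) + (-2.8)·(-2.8) + (3.2)·(3.2) + (0.2)·(0.2) + (3.2)·(3.2)) / 4 = 42.8/4 = 10.7
  S = [[7.3, 2.15],
 [2.15, 10.7]].

Step 3 — invert S. det(S) = 7.3·10.7 - (2.15)² = 73.4875.
  S^{-1} = (1/det) · [[d, -b], [-b, a]] = [[0.1456, -0.0293],
 [-0.0293, 0.0993]].

Step 4 — quadratic form (x̄ - mu_0)^T · S^{-1} · (x̄ - mu_0):
  S^{-1} · (x̄ - mu_0) = (0.1218, 0.3307),
  (x̄ - mu_0)^T · [...] = (1.6)·(0.1218) + (3.8)·(0.3307) = 1.4514.

Step 5 — scale by n: T² = 5 · 1.4514 = 7.257.

T² ≈ 7.257


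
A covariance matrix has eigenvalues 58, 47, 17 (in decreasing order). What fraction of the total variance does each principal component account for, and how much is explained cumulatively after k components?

Step 1 — total variance = trace(Sigma) = Σ λ_i = 58 + 47 + 17 = 122.

Step 2 — fraction explained by component i = λ_i / Σ λ:
  PC1: 58/122 = 0.4754
  PC2: 47/122 = 0.3852
  PC3: 17/122 = 0.1393

Step 3 — cumulative fraction after k components = (λ_1 + ... + λ_k) / Σ λ:
  k = 1: 58/122 = 0.4754
  k = 2: (58 + 47)/122 = 105/122 = 0.8607
  k = 3: (58 + 47 + 17)/122 = 122/122 = 1

Summary (fraction, with percent):

explained: PC1 0.4754 (47.54%), PC2 0.3852 (38.52%), PC3 0.1393 (13.93%);  cumulative: 0.4754, 0.8607, 1


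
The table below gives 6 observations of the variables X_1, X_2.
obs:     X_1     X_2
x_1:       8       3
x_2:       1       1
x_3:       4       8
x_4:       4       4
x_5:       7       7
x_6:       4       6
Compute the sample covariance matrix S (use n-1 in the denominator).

Step 1 — column means:
  mean(X_1) = (8 + 1 + 4 + 4 + 7 + 4) / 6 = 28/6 = 4.6667
  mean(X_2) = (3 + 1 + 8 + 4 + 7 + 6) / 6 = 29/6 = 4.8333

Step 2 — sample covariance S[i,j] = (1/(n-1)) · Σ_k (x_{k,i} - mean_i) · (x_{k,j} - mean_j), with n-1 = 5.
  S[X_1,X_1] = ((3.3333)·(3.3333) + (-3.6667)·(-3.6667) + (-0.6667)·(-0.6667) + (-0.6667)·(-0.6667) + (2.3333)·(2.3333) + (-0.6667)·(-0.6667)) / 5 = 31.3333/5 = 6.2667
  S[X_1,X_2] = ((3.3333)·(-1.8333) + (-3.6667)·(-3.8333) + (-0.6667)·(3.1667) + (-0.6667)·(-0.8333) + (2.3333)·(2.1667) + (-0.6667)·(1.1667)) / 5 = 10.6667/5 = 2.1333
  S[X_2,X_2] = ((-1.8333)·(-1.8333) + (-3.8333)·(-3.8333) + (3.1667)·(3.1667) + (-0.8333)·(-0.8333) + (2.1667)·(2.1667) + (1.1667)·(1.1667)) / 5 = 34.8333/5 = 6.9667

S is symmetric (S[j,i] = S[i,j]). Assembling:

S = [[6.2667, 2.1333],
 [2.1333, 6.9667]]


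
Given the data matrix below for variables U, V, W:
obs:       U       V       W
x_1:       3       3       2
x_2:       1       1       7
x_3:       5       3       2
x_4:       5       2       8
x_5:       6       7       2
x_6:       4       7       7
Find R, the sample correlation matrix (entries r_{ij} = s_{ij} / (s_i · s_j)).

Step 1 — column means:
  mean(U) = (3 + 1 + 5 + 5 + 6 + 4) / 6 = 24/6 = 4
  mean(V) = (3 + 1 + 3 + 2 + 7 + 7) / 6 = 23/6 = 3.8333
  mean(W) = (2 + 7 + 2 + 8 + 2 + 7) / 6 = 28/6 = 4.6667

Step 2 — sample variances and covariances s[i,j] = (1/(n-1)) · Σ_k (x_{k,i} - mean_i) · (x_{k,j} - mean_j), with n-1 = 5:
  s[U,U] = ((-1)·(-1) + (-3)·(-3) + (1)·(1) + (1)·(1) + (2)·(2) + (0)·(0)) / 5 = 16/5 = 3.2
  s[U,V] = ((-1)·(-0.8333) + (-3)·(-2.8333) + (1)·(-0.8333) + (1)·(-1.8333) + (2)·(3.1667) + (0)·(3.1667)) / 5 = 13/5 = 2.6
  s[U,W] = ((-1)·(-2.6667) + (-3)·(2.3333) + (1)·(-2.6667) + (1)·(3.3333) + (2)·(-2.6667) + (0)·(2.3333)) / 5 = -9/5 = -1.8
  s[V,V] = ((-0.8333)·(-0.8333) + (-2.8333)·(-2.8333) + (-0.8333)·(-0.8333) + (-1.8333)·(-1.8333) + (3.1667)·(3.1667) + (3.1667)·(3.1667)) / 5 = 32.8333/5 = 6.5667
  s[V,W] = ((-0.8333)·(-2.6667) + (-2.8333)·(2.3333) + (-0.8333)·(-2.6667) + (-1.8333)·(3.3333) + (3.1667)·(-2.6667) + (3.1667)·(2.3333)) / 5 = -9.3333/5 = -1.8667
  s[W,W] = ((-2.6667)·(-2.6667) + (2.3333)·(2.3333) + (-2.6667)·(-2.6667) + (3.3333)·(3.3333) + (-2.6667)·(-2.6667) + (2.3333)·(2.3333)) / 5 = 43.3333/5 = 8.6667
  Sample standard deviations s_i = √(s[i,i]):
  s(U) = √(3.2) = 1.7889
  s(V) = √(6.5667) = 2.5626
  s(W) = √(8.6667) = 2.9439

Step 3 — r_{ij} = s_{ij} / (s_i · s_j):
  r[U,U] = 1 (diagonal).
  r[U,V] = 2.6 / (1.7889 · 2.5626) = 2.6 / 4.584 = 0.5672
  r[U,W] = -1.8 / (1.7889 · 2.9439) = -1.8 / 5.2662 = -0.3418
  r[V,V] = 1 (diagonal).
  r[V,W] = -1.8667 / (2.5626 · 2.9439) = -1.8667 / 7.5439 = -0.2474
  r[W,W] = 1 (diagonal).

R is symmetric with unit diagonal. Assembling:

R = [[1, 0.5672, -0.3418],
 [0.5672, 1, -0.2474],
 [-0.3418, -0.2474, 1]]
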